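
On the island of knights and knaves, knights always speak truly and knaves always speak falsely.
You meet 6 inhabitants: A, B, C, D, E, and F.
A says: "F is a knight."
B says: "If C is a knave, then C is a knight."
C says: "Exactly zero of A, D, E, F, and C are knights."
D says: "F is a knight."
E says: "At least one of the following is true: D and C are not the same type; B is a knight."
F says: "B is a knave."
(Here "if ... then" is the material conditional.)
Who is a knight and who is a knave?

A is a knight, B is a knave, C is a knave, D is a knight, E is a knight, and F is a knight.

A (knight): "F is a knight" — True. ✓
B is a knave, and the claim "if C is a knave, then C is a knight" is indeed False.
Since C is a knave, "exactly zero of A, D, E, F, and C are knights" needs to be False, which holds.
Since D is a knight, "F is a knight" needs to be True, which holds.
Since E is a knight, "at least one of the following is true: D and C are not the same type; B is a knight" needs to be True, which holds.
F (knight): "B is a knave" — True. ✓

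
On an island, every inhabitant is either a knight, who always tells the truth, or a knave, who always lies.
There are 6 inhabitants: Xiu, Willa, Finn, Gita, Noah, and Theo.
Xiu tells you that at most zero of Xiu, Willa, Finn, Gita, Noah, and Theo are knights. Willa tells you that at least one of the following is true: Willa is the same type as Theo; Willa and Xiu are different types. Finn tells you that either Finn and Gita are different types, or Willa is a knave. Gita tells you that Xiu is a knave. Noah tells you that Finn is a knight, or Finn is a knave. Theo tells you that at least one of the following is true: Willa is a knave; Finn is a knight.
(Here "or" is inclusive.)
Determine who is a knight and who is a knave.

Xiu is a knave, so "at most zero of Xiu, Willa, Finn, Gita, Noah, and Theo are knights" must be False — and it is.
As a knave, Willa's statement "at least one of the following is true: Willa is the same type as Theo; Willa and Xiu are different types" should be False; it is.
Finn is a knight, and the claim "either Finn and Gita are different types, or Willa is a knave" is indeed True.
Since Gita is a knight, "Xiu is a knave" needs to be True, which holds.
Noah (knight): "Finn is a knight, or Finn is a knave" — True. ✓
Since Theo is a knight, "at least one of the following is true: Willa is a knave; Finn is a knight" needs to be True, which holds.

Xiu is a knave, Willa is a knave, Finn is a knight, Gita is a knight, Noah is a knight, and Theo is a knight.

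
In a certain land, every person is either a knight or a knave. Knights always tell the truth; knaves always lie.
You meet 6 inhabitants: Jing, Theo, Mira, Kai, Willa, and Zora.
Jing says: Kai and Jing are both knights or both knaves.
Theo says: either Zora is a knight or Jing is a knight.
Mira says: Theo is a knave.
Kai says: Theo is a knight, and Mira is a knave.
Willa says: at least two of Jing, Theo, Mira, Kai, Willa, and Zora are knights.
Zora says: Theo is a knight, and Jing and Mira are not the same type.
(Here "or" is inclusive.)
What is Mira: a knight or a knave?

Mira is a knave.

Consistent assignments: {Jing=knight, Theo=knight, Mira=knave, Kai=knight, Willa=knight, Zora=knight}
In every consistent assignment, Mira is a knave.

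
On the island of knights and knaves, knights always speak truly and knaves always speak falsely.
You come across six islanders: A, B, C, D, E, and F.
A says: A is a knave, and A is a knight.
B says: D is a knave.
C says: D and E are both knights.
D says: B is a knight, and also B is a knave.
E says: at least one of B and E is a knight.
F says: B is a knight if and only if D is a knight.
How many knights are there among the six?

2

The unique consistent assignment is A=knave, B=knight, C=knave, D=knave, E=knight, F=knave.
That has 2 knights.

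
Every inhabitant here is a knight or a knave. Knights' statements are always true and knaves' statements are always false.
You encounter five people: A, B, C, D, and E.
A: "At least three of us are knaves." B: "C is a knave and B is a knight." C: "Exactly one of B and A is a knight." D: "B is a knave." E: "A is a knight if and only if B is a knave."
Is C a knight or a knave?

Consistent assignments: {A=knight, B=knight, C=knave, D=knave, E=knave}
In every consistent assignment, C is a knave.

C is a knave.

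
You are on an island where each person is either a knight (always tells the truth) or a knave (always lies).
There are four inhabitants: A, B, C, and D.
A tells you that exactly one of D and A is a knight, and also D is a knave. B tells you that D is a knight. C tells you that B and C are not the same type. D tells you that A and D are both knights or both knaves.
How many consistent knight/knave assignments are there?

2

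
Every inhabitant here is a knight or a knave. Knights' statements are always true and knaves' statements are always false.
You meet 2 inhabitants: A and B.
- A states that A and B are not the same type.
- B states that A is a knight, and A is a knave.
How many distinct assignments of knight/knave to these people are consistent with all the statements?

2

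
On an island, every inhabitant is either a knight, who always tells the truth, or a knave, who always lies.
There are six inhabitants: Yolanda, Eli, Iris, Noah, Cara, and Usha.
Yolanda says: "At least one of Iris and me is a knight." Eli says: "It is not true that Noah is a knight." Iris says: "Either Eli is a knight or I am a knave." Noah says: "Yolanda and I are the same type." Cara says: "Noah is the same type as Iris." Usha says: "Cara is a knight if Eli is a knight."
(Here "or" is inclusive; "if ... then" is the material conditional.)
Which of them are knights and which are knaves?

Yolanda is a knight, Eli is a knight, Iris is a knight, Noah is a knave, Cara is a knave, and Usha is a knave.

As a knight, Yolanda's statement "at least one of Iris and me is a knight" should be True; it is.
As a knight, Eli's statement "it is not true that Noah is a knight" should be True; it is.
Iris (knight): "either Eli is a knight or I am a knave" — True. ✓
Since Noah is a knave, "Yolanda and I are the same type" needs to be False, which holds.
As a knave, Cara's statement "Noah is the same type as Iris" should be False; it is.
Usha is a knave, and the claim "Cara is a knight if Eli is a knight" is indeed False.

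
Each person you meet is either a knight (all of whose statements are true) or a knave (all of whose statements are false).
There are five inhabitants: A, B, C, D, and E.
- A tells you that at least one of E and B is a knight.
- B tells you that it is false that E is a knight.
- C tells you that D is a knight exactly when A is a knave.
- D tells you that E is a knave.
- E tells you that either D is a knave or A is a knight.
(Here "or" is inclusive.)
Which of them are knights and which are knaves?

A is a knight, B is a knave, C is a knight, D is a knave, and E is a knight.

A is a knight, so "at least one of E and B is a knight" must be true — and it is.
B is a knave, so "it is false that E is a knight" must be false — and it is.
C (knight): "D is a knight exactly when A is a knave" — true. ✓
As a knave, D's statement "E is a knave" should be false; it is.
E (knight): "either D is a knave or A is a knight" — true. ✓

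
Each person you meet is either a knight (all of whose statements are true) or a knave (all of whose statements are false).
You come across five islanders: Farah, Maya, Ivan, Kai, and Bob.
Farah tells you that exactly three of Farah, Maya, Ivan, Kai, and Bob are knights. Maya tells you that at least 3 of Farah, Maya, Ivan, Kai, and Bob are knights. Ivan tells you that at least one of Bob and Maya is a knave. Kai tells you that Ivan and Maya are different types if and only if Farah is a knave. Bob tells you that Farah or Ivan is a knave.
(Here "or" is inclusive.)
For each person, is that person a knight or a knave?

Knights: Farah, Maya, and Bob. Knaves: Ivan and Kai.

As a knight, Farah's statement "exactly three of Farah, Maya, Ivan, Kai, and Bob are knights" should be True; it is.
Maya is a knight, so "at least 3 of Farah, Maya, Ivan, Kai, and Bob are knights" must be True — and it is.
Ivan is a knave; "at least one of Bob and Maya is a knave" is false, as required.
Kai (knave): "Ivan and Maya are different types if and only if Farah is a knave" — false. ✓
Bob is a knight, and the claim "Farah or Ivan is a knave" is indeed True.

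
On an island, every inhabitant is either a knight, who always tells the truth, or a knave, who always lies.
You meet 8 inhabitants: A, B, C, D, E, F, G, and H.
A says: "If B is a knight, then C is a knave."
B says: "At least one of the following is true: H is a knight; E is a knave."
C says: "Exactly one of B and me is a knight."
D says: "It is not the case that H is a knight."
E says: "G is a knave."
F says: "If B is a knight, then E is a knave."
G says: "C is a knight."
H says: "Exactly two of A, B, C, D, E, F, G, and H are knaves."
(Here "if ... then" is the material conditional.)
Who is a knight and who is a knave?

Knights: A, D, E, and F. Knaves: B, C, G, and H.

As a knight, A's statement "if B is a knight, then C is a knave" should be true; it is.
B is a knave, and the claim "at least one of the following is true: H is a knight; E is a knave" is indeed false.
Since C is a knave, "exactly one of B and me is a knight" needs to be false, which holds.
D (knight): "it is not the case that H is a knight" — true. ✓
E is a knight, and the claim "G is a knave" is indeed true.
Since F is a knight, "if B is a knight, then E is a knave" needs to be true, which holds.
G is a knave, and the claim "C is a knight" is indeed false.
Since H is a knave, "exactly two of A, B, C, D, E, F, G, and H are knaves" needs to be false, which holds.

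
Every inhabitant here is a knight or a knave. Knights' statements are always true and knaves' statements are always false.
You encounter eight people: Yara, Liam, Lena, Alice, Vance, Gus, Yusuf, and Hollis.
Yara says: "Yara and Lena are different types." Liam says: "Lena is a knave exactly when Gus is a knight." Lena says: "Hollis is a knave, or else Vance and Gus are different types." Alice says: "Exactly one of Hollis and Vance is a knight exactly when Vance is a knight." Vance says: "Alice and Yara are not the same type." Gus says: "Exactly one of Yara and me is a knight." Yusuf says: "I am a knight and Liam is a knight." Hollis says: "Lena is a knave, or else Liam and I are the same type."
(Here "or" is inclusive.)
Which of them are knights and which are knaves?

Yara is a knave, Liam is a knave, Lena is a knave, Alice is a knave, Vance is a knave, Gus is a knave, Yusuf is a knave, and Hollis is a knight.

Since Yara is a knave, "Yara and Lena are different types" needs to be false, which holds.
As a knave, Liam's statement "Lena is a knave exactly when Gus is a knight" should be false; it is.
As a knave, Lena's statement "Hollis is a knave, or else Vance and Gus are different types" should be false; it is.
Alice is a knave, and the claim "exactly one of Hollis and Vance is a knight exactly when Vance is a knight" is indeed false.
Vance is a knave, and the claim "Alice and Yara are not the same type" is indeed false.
Since Gus is a knave, "exactly one of Yara and me is a knight" needs to be false, which holds.
As a knave, Yusuf's statement "I am a knight and Liam is a knight" should be false; it is.
Hollis (knight): "Lena is a knave, or else Liam and I are the same type" — True. ✓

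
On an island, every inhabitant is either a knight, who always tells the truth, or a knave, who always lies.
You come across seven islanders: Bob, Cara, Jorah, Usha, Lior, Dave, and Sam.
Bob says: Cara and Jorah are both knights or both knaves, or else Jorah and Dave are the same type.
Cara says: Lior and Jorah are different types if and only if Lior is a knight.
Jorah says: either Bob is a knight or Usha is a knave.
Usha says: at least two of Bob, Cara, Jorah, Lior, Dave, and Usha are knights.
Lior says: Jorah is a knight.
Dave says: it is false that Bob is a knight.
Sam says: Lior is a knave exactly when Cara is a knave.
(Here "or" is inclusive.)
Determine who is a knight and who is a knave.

Bob is a knave, Cara is a knight, Jorah is a knave, Usha is a knight, Lior is a knave, Dave is a knight, and Sam is a knave.

Since Bob is a knave, "Cara and Jorah are both knights or both knaves, or else Jorah and Dave are the same type" needs to be False, which holds.
Cara (knight): "Lior and Jorah are different types if and only if Lior is a knight" — true. ✓
As a knave, Jorah's statement "either Bob is a knight or Usha is a knave" should be False; it is.
Usha is a knight, and the claim "at least two of Bob, Cara, Jorah, Lior, Dave, and Usha are knights" is indeed true.
Lior is a knave, and the claim "Jorah is a knight" is indeed False.
Dave (knight): "it is false that Bob is a knight" — true. ✓
Sam is a knave, so "Lior is a knave exactly when Cara is a knave" must be False — and it is.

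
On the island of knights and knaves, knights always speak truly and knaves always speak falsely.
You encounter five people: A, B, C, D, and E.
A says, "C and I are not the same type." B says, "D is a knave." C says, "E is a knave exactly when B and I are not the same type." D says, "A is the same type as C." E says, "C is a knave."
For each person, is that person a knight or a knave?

Since A is a knight, "C and I are not the same type" needs to be True, which holds.
Since B is a knight, "D is a knave" needs to be True, which holds.
C is a knave; "E is a knave exactly when B and I are not the same type" is False, as required.
D is a knave, so "A is the same type as C" must be False — and it is.
E is a knight; "C is a knave" is True, as required.

A is a knight, B is a knight, C is a knave, D is a knave, and E is a knight.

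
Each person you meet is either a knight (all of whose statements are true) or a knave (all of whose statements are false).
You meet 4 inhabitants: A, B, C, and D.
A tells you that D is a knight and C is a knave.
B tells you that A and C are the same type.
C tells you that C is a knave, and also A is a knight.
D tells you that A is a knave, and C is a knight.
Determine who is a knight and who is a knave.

Knights: B. Knaves: A, C, and D.

Suppose A is a knight. Then A's statement "D is a knight and C is a knave" would have to be true. Checking the 8 ways to assign the others, none is consistent with every speaker.
(For instance, with B=knight, C=knave, D=knave, A's claim "D is a knight and C is a knave" comes out false where it would need to be true.)
So A must be a knave, making "D is a knight and C is a knave" false. Taking A=knave, B=knight, C=knave, D=knave, each remaining statement checks out:
  B (knight): "A and C are the same type" — true. ✓
  C (knave): "C is a knave, and also A is a knight" — false. ✓
  D (knave): "A is a knave, and C is a knight" — false. ✓
This is the unique consistent assignment.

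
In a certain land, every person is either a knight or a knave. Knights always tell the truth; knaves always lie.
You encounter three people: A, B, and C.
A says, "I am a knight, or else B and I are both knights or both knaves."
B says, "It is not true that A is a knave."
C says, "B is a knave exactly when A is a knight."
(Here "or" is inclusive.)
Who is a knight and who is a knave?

A is a knight, B is a knight, and C is a knave.

Since A is a knight, "I am a knight, or else B and I are both knights or both knaves" needs to be true, which holds.
B is a knight, so "it is not true that A is a knave" must be true — and it is.
C is a knave; "B is a knave exactly when A is a knight" is False, as required.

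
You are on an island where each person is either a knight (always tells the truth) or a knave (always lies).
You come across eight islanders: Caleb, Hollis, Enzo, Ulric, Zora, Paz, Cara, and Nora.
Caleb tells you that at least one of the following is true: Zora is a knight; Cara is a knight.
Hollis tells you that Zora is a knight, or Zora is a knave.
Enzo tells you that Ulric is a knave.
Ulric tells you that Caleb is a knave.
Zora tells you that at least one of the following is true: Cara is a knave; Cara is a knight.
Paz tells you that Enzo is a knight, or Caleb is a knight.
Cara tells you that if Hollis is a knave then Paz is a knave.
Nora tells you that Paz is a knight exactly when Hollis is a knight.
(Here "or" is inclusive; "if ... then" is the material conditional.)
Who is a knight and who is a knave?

Caleb is a knight, and the claim "at least one of the following is true: Zora is a knight; Cara is a knight" is indeed true.
Since Hollis is a knight, "Zora is a knight, or Zora is a knave" needs to be true, which holds.
Enzo is a knight; "Ulric is a knave" is true, as required.
Ulric (knave): "Caleb is a knave" — False. ✓
As a knight, Zora's statement "at least one of the following is true: Cara is a knave; Cara is a knight" should be true; it is.
Paz is a knight, and the claim "Enzo is a knight, or Caleb is a knight" is indeed true.
Cara (knight): "if Hollis is a knave then Paz is a knave" — true. ✓
As a knight, Nora's statement "Paz is a knight exactly when Hollis is a knight" should be true; it is.

Caleb is a knight, Hollis is a knight, Enzo is a knight, Ulric is a knave, Zora is a knight, Paz is a knight, Cara is a knight, and Nora is a knight.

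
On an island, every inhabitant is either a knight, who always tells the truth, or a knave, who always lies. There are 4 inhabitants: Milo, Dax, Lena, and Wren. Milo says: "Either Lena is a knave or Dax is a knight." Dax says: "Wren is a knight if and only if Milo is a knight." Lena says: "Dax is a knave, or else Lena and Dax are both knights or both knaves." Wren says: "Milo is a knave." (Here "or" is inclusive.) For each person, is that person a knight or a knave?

Milo is a knave, and the claim "either Lena is a knave or Dax is a knight" is indeed False.
Dax is a knave, and the claim "Wren is a knight if and only if Milo is a knight" is indeed False.
As a knight, Lena's statement "Dax is a knave, or else Lena and Dax are both knights or both knaves" should be True; it is.
Wren (knight): "Milo is a knave" — True. ✓

Knights: Lena and Wren. Knaves: Milo and Dax.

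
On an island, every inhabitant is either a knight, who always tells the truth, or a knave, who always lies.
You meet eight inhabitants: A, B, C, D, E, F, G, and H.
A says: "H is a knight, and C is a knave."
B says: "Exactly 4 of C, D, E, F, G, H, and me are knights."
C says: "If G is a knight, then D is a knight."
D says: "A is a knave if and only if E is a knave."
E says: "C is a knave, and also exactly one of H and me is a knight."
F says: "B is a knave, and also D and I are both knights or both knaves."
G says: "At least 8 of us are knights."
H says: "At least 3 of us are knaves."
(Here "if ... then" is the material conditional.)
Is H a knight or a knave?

H is a knight.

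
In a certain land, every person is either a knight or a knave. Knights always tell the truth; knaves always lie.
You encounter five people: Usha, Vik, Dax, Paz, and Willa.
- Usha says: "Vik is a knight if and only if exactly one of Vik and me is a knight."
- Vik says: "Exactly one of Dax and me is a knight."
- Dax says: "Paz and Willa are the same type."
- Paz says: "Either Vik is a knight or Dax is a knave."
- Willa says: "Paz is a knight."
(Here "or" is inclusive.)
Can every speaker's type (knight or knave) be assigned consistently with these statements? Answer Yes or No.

No

Checking all 32 assignments, each has at least one speaker whose statement's truth value contradicts their type.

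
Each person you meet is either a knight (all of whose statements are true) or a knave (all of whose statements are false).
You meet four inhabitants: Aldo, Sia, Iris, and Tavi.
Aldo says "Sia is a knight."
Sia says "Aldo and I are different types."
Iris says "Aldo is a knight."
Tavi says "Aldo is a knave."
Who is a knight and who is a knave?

Aldo is a knave; "Sia is a knight" is False, as required.
Since Sia is a knave, "Aldo and I are different types" needs to be False, which holds.
As a knave, Iris's statement "Aldo is a knight" should be False; it is.
Tavi (knight): "Aldo is a knave" — True. ✓

Knights: Tavi. Knaves: Aldo, Sia, and Iris.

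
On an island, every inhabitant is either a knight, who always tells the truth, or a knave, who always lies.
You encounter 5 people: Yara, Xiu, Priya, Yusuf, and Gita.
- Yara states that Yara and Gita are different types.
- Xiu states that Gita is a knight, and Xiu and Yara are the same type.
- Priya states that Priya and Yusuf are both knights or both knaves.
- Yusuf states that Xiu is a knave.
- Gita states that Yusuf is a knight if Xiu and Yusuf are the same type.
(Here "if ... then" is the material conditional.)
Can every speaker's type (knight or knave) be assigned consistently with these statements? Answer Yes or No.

No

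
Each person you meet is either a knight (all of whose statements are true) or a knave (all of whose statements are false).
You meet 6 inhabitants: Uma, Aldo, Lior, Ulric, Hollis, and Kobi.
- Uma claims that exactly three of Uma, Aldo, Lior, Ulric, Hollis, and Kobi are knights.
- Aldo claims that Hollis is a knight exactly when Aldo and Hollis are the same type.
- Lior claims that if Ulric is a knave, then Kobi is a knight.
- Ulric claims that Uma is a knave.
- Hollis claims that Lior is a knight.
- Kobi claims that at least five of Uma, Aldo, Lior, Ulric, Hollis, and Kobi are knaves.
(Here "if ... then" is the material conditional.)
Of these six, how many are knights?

4

The unique consistent assignment is Uma=knave, Aldo=knight, Lior=knight, Ulric=knight, Hollis=knight, Kobi=knave.
That has 4 knights.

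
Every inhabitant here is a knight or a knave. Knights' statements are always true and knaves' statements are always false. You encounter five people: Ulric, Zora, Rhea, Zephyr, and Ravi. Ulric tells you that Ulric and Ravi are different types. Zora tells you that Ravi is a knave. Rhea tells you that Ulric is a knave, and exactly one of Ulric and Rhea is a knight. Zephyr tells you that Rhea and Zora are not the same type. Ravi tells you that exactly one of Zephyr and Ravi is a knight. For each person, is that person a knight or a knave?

Ulric is a knave, Zora is a knight, Rhea is a knight, Zephyr is a knave, and Ravi is a knave.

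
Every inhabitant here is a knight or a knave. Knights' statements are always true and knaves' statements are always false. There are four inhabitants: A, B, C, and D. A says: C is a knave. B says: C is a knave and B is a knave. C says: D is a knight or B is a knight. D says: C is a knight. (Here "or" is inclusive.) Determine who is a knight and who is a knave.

A is a knave, B is a knave, C is a knight, and D is a knight.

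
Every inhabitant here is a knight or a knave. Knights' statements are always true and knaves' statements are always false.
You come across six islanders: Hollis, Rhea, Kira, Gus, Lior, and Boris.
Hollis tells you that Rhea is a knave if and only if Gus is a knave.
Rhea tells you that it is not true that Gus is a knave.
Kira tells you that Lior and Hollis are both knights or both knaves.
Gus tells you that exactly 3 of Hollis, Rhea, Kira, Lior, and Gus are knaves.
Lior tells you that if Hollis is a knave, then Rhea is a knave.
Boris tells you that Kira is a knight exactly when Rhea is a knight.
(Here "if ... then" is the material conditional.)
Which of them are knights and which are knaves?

Hollis is a knight, so "Rhea is a knave if and only if Gus is a knave" must be True — and it is.
Rhea is a knave, and the claim "it is not true that Gus is a knave" is indeed False.
Since Kira is a knight, "Lior and Hollis are both knights or both knaves" needs to be True, which holds.
Since Gus is a knave, "exactly 3 of Hollis, Rhea, Kira, Lior, and Gus are knaves" needs to be False, which holds.
Lior is a knight, and the claim "if Hollis is a knave, then Rhea is a knave" is indeed True.
As a knave, Boris's statement "Kira is a knight exactly when Rhea is a knight" should be False; it is.

Hollis is a knight, Rhea is a knave, Kira is a knight, Gus is a knave, Lior is a knight, and Boris is a knave.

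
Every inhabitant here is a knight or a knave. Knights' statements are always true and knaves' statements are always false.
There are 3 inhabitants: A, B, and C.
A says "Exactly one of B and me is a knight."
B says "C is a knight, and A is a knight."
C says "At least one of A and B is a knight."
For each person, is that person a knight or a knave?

Suppose A is a knight. Then A's statement "exactly one of B and me is a knight" would have to be true. Checking the 4 ways to assign the others, none is consistent with every speaker.
(For instance, with B=knave, C=knave, C's claim "at least one of A and B is a knight" comes out true where it would need to be false.)
So A must be a knave, making "exactly one of B and me is a knight" false. Taking A=knave, B=knave, C=knave, each remaining statement checks out:
  B (knave): "C is a knight, and A is a knight" — false. ✓
  C (knave): "at least one of A and B is a knight" — false. ✓
This is the unique consistent assignment.

A is a knave, B is a knave, and C is a knave.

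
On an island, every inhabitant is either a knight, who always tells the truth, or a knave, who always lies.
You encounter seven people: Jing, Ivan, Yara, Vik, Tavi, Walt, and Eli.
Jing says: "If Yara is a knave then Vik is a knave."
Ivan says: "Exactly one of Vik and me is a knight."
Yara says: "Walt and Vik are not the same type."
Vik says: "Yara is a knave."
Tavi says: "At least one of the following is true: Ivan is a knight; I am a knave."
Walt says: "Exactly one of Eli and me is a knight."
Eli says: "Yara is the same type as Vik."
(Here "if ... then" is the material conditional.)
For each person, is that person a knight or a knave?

Knights: Jing, Ivan, Yara, Tavi, and Walt. Knaves: Vik and Eli.

As a knight, Jing's statement "if Yara is a knave then Vik is a knave" should be True; it is.
Ivan is a knight; "exactly one of Vik and me is a knight" is True, as required.
Yara (knight): "Walt and Vik are not the same type" — True. ✓
As a knave, Vik's statement "Yara is a knave" should be false; it is.
Since Tavi is a knight, "at least one of the following is true: Ivan is a knight; I am a knave" needs to be True, which holds.
Walt is a knight, so "exactly one of Eli and me is a knight" must be True — and it is.
As a knave, Eli's statement "Yara is the same type as Vik" should be false; it is.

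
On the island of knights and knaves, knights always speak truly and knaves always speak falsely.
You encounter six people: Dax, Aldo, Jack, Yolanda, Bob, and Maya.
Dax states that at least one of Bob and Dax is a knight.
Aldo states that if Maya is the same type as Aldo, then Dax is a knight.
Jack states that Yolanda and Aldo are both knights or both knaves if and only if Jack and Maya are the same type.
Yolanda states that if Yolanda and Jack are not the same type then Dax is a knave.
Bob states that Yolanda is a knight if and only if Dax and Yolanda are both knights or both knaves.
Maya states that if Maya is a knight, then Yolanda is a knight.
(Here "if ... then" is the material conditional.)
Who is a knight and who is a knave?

Dax is a knight; "at least one of Bob and Dax is a knight" is True, as required.
Aldo is a knight; "if Maya is the same type as Aldo, then Dax is a knight" is True, as required.
Jack (knight): "Yolanda and Aldo are both knights or both knaves if and only if Jack and Maya are the same type" — True. ✓
Yolanda (knight): "if Yolanda and Jack are not the same type then Dax is a knave" — True. ✓
Bob is a knight, and the claim "Yolanda is a knight if and only if Dax and Yolanda are both knights or both knaves" is indeed True.
Maya is a knight, and the claim "if Maya is a knight, then Yolanda is a knight" is indeed True.

Dax is a knight, Aldo is a knight, Jack is a knight, Yolanda is a knight, Bob is a knight, and Maya is a knight.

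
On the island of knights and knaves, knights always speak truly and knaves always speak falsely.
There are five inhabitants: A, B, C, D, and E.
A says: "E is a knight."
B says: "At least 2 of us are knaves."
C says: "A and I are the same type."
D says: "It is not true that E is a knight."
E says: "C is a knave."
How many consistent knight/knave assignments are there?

Consistent assignments:
  A=knight, B=knight, C=knave, D=knave, E=knight

1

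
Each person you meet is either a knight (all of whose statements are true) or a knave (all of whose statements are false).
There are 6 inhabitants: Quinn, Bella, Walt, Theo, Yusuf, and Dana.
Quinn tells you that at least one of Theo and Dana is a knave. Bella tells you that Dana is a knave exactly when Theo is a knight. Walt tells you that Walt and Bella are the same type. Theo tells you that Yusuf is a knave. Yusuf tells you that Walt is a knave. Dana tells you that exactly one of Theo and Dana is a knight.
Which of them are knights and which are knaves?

Quinn is a knight, and the claim "at least one of Theo and Dana is a knave" is indeed true.
Bella (knight): "Dana is a knave exactly when Theo is a knight" — true. ✓
As a knave, Walt's statement "Walt and Bella are the same type" should be false; it is.
As a knave, Theo's statement "Yusuf is a knave" should be false; it is.
Since Yusuf is a knight, "Walt is a knave" needs to be true, which holds.
Dana (knight): "exactly one of Theo and Dana is a knight" — true. ✓

Quinn is a knight, Bella is a knight, Walt is a knave, Theo is a knave, Yusuf is a knight, and Dana is a knight.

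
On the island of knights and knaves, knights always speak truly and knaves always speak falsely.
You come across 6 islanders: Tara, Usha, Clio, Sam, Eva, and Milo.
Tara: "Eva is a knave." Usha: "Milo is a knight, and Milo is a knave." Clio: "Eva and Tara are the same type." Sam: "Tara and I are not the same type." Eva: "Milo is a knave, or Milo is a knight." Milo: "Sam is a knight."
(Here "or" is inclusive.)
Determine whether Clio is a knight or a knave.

Clio is a knave.

Consistent assignments: {Tara=knave, Usha=knave, Clio=knave, Sam=knight, Eva=knight, Milo=knight}; {Tara=knave, Usha=knave, Clio=knave, Sam=knave, Eva=knight, Milo=knave}
In every consistent assignment, Clio is a knave.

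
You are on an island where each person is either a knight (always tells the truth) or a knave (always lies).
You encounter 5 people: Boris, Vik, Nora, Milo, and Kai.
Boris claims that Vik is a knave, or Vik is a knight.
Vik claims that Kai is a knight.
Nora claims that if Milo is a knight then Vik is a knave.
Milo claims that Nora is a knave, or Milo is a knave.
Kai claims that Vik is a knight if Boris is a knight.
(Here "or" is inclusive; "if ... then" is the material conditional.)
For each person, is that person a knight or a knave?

Boris is a knight; "Vik is a knave, or Vik is a knight" is True, as required.
Vik (knight): "Kai is a knight" — True. ✓
Since Nora is a knave, "if Milo is a knight then Vik is a knave" needs to be false, which holds.
Milo is a knight, and the claim "Nora is a knave, or Milo is a knave" is indeed True.
As a knight, Kai's statement "Vik is a knight if Boris is a knight" should be True; it is.

Knights: Boris, Vik, Milo, and Kai. Knaves: Nora.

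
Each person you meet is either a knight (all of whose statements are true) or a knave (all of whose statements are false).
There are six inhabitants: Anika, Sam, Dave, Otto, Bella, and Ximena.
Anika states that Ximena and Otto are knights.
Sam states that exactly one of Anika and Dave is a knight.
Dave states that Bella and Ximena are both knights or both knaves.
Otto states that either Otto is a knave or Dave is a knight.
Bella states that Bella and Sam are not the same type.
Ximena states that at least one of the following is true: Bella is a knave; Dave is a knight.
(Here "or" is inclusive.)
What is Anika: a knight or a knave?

Anika is a knight.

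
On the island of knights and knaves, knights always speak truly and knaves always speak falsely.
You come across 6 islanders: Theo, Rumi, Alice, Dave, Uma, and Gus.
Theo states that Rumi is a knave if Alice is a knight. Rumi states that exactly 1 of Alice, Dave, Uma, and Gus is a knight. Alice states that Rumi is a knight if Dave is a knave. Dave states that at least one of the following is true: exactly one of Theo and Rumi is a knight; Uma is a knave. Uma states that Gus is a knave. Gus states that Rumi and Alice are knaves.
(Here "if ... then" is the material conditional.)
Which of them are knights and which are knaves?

Theo is a knight; "Rumi is a knave if Alice is a knight" is true, as required.
As a knave, Rumi's statement "exactly 1 of Alice, Dave, Uma, and Gus is a knight" should be False; it is.
Alice (knight): "Rumi is a knight if Dave is a knave" — true. ✓
Dave is a knight, so "at least one of the following is true: exactly one of Theo and Rumi is a knight; Uma is a knave" must be true — and it is.
Uma is a knight, so "Gus is a knave" must be true — and it is.
Gus is a knave, and the claim "Rumi and Alice are knaves" is indeed False.

Knights: Theo, Alice, Dave, and Uma. Knaves: Rumi and Gus.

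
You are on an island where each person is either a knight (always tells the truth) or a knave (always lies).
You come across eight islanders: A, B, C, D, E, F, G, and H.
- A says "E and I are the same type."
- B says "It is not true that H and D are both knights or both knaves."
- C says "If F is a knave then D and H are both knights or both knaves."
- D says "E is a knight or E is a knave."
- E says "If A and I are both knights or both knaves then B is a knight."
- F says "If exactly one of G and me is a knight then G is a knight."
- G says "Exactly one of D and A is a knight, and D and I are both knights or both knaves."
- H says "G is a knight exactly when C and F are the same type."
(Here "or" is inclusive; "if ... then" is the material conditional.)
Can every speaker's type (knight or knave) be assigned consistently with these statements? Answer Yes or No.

One consistent assignment: A=knave, B=knave, C=knight, D=knight, E=knight, F=knight, G=knight, H=knight.

Yes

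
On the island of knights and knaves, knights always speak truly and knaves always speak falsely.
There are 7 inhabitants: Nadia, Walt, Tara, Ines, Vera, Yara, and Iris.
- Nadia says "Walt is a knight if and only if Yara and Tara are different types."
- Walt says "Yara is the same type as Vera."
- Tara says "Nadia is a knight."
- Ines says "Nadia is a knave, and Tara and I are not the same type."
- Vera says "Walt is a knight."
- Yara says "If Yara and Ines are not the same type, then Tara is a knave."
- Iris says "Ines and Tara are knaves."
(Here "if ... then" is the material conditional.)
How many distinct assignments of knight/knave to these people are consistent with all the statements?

2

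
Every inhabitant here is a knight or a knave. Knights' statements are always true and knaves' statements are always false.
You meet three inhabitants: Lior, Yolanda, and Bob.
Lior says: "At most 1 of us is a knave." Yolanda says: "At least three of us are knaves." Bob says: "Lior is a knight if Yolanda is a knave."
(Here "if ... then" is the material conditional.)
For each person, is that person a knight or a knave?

Lior is a knight, so "at most 1 of us is a knave" must be True — and it is.
Since Yolanda is a knave, "at least three of us are knaves" needs to be false, which holds.
Bob is a knight, so "Lior is a knight if Yolanda is a knave" must be True — and it is.

Lior is a knight, Yolanda is a knave, and Bob is a knight.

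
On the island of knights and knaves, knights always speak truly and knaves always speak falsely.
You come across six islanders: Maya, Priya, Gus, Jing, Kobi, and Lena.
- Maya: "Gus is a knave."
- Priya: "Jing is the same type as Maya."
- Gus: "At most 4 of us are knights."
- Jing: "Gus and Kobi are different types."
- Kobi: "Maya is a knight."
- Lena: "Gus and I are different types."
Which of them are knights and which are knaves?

Maya is a knight, Priya is a knight, Gus is a knave, Jing is a knight, Kobi is a knight, and Lena is a knight.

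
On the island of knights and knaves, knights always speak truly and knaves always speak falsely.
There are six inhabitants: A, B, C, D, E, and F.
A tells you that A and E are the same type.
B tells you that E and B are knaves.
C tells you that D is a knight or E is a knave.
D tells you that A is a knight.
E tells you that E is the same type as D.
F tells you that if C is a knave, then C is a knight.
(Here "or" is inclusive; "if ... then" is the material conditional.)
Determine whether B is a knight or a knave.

B is a knave.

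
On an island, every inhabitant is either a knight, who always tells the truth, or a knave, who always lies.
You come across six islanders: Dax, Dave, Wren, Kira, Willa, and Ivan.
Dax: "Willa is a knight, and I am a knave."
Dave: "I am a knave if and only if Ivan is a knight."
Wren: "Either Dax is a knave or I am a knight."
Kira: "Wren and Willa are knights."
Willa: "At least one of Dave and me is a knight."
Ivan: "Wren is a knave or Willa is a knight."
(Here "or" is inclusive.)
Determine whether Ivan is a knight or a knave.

Ivan is a knave.

Consistent assignments: {Dax=knave, Dave=knave, Wren=knight, Kira=knave, Willa=knave, Ivan=knave}
In every consistent assignment, Ivan is a knave.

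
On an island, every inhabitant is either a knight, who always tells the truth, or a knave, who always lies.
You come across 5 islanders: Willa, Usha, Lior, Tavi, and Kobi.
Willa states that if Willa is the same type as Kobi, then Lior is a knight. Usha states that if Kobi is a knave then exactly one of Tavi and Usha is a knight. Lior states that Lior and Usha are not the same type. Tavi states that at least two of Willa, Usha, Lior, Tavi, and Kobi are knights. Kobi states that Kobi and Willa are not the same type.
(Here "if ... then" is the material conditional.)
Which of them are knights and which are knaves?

Knights: none. Knaves: Willa, Usha, Lior, Tavi, and Kobi.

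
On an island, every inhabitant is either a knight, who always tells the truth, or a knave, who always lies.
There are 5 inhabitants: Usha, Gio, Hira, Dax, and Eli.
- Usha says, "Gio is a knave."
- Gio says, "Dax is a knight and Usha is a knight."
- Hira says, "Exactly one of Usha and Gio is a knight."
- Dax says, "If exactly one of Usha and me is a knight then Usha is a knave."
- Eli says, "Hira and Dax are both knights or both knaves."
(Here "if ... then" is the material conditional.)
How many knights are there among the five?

2

The unique consistent assignment is Usha=knight, Gio=knave, Hira=knight, Dax=knave, Eli=knave.
That has 2 knights.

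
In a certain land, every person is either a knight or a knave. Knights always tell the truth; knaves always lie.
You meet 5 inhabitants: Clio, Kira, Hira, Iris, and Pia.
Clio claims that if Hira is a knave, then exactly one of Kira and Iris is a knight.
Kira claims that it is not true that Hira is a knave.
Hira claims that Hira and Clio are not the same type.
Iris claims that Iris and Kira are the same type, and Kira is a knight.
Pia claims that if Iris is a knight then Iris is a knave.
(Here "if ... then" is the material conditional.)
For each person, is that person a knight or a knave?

Clio is a knave; "if Hira is a knave, then exactly one of Kira and Iris is a knight" is False, as required.
Since Kira is a knave, "it is not true that Hira is a knave" needs to be False, which holds.
As a knave, Hira's statement "Hira and Clio are not the same type" should be False; it is.
As a knave, Iris's statement "Iris and Kira are the same type, and Kira is a knight" should be False; it is.
Pia is a knight, so "if Iris is a knight then Iris is a knave" must be True — and it is.

Knights: Pia. Knaves: Clio, Kira, Hira, and Iris.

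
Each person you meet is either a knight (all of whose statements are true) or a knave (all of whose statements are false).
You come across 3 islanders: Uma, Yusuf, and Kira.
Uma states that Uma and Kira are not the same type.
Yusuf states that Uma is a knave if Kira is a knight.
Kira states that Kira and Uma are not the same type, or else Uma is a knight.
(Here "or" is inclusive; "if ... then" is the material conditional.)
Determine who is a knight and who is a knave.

Uma is a knave, Yusuf is a knight, and Kira is a knave.

Uma is a knave; "Uma and Kira are not the same type" is False, as required.
Yusuf is a knight, and the claim "Uma is a knave if Kira is a knight" is indeed True.
Kira is a knave; "Kira and Uma are not the same type, or else Uma is a knight" is False, as required.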